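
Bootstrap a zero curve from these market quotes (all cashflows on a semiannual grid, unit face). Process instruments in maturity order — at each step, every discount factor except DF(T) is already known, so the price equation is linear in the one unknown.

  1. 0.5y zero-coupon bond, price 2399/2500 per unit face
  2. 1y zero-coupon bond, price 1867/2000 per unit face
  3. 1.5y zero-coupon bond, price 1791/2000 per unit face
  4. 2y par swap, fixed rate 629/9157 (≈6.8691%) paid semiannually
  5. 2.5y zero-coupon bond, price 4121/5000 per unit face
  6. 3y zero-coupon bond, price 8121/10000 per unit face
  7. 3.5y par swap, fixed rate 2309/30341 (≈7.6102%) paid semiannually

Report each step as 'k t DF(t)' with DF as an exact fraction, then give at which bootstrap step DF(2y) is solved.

1 1/2 2399/2500
2 1 1867/2000
3 3/2 1791/2000
4 2 4371/5000
5 5/2 4121/5000
6 3 8121/10000
7 7/2 7691/10000
DF(2y) is solved at step 4

step 1 [0.5y] zero: DF = P = 2399/2500 ≈ 0.959600
step 2 [1y] zero: DF = P = 1867/2000 ≈ 0.933500
step 3 [1.5y] zero: DF = P = 1791/2000 ≈ 0.895500
step 4 [2y] swap r/2=629/18314: DF=(1 − 629/18314·(0.959600+0.933500+0.895500))/(1+629/18314) = 4371/5000 ≈ 0.874200
step 5 [2.5y] zero: DF = P = 4121/5000 ≈ 0.824200
step 6 [3y] zero: DF = P = 8121/10000 ≈ 0.812100
step 7 [3.5y] swap r/2=2309/60682: DF=(1 − 2309/60682·(0.959600+0.933500+0.895500+0.874200+0.824200+0.812100))/(1+2309/60682) = 7691/10000 ≈ 0.769100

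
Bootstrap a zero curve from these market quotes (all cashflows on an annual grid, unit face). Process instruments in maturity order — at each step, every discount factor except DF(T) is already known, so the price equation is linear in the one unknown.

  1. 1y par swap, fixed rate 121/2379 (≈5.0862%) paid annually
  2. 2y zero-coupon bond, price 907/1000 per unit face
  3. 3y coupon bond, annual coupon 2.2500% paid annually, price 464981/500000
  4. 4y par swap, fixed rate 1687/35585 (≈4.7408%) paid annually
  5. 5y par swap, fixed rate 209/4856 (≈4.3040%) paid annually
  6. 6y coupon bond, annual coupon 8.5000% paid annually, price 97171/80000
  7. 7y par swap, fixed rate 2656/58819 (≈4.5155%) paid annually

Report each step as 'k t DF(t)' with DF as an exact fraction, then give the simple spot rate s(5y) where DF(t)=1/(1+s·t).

step 1 [1y] swap r/1=121/2379: DF=(1 − 121/2379·(0))/(1+121/2379) = 2379/2500 ≈ 0.951600
step 2 [2y] zero: DF = P = 907/1000 ≈ 0.907000
step 3 [3y] bond c/1=9/400: DF=(464981/500000 − 9/400·(0.951600+0.907000))/(1+9/400) = 4343/5000 ≈ 0.868600
step 4 [4y] swap r/1=1687/35585: DF=(1 − 1687/35585·(0.951600+0.907000+0.868600))/(1+1687/35585) = 8313/10000 ≈ 0.831300
step 5 [5y] swap r/1=209/4856: DF=(1 − 209/4856·(0.951600+0.907000+0.868600+0.831300))/(1+209/4856) = 8119/10000 ≈ 0.811900
step 6 [6y] bond c/1=17/200: DF=(97171/80000 − 17/200·(0.951600+0.907000+0.868600+0.831300+0.811900))/(1+17/200) = 7771/10000 ≈ 0.777100
step 7 [7y] swap r/1=2656/58819: DF=(1 − 2656/58819·(0.951600+0.907000+0.868600+0.831300+0.811900+0.777100))/(1+2656/58819) = 459/625 ≈ 0.734400

1 1 2379/2500
2 2 907/1000
3 3 4343/5000
4 4 8313/10000
5 5 8119/10000
6 6 7771/10000
7 7 459/625
s(5y) = (1/(8119/10000) − 1)/(5) = 1881/40595 ≈ 4.6336%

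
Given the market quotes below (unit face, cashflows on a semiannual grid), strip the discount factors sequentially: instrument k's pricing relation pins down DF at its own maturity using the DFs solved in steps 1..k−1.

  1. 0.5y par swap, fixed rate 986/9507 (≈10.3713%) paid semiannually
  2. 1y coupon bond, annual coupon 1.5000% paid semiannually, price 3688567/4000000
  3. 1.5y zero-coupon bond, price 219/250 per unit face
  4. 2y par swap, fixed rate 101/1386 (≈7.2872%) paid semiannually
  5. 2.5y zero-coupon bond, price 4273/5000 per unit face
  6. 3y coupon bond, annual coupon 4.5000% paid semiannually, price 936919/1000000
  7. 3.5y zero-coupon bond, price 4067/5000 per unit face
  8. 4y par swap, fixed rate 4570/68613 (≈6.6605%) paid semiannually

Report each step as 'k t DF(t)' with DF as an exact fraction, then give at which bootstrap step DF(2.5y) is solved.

1 1/2 9507/10000
2 1 4541/5000
3 3/2 219/250
4 2 8687/10000
5 5/2 4273/5000
6 3 4091/5000
7 7/2 4067/5000
8 4 1543/2000
DF(2.5y) is solved at step 5

step 1 [0.5y] swap r/2=493/9507: DF=(1 − 493/9507·(0))/(1+493/9507) = 9507/10000 ≈ 0.950700
step 2 [1y] bond c/2=3/400: DF=(3688567/4000000 − 3/400·(0.950700))/(1+3/400) = 4541/5000 ≈ 0.908200
step 3 [1.5y] zero: DF = P = 219/250 ≈ 0.876000
step 4 [2y] swap r/2=101/2772: DF=(1 − 101/2772·(0.950700+0.908200+0.876000))/(1+101/2772) = 8687/10000 ≈ 0.868700
step 5 [2.5y] zero: DF = P = 4273/5000 ≈ 0.854600
step 6 [3y] bond c/2=9/400: DF=(936919/1000000 − 9/400·(0.950700+0.908200+0.876000+0.868700+0.854600))/(1+9/400) = 4091/5000 ≈ 0.818200
step 7 [3.5y] zero: DF = P = 4067/5000 ≈ 0.813400
step 8 [4y] swap r/2=2285/68613: DF=(1 − 2285/68613·(0.950700+0.908200+0.876000+0.868700+0.854600+0.818200+0.813400))/(1+2285/68613) = 1543/2000 ≈ 0.771500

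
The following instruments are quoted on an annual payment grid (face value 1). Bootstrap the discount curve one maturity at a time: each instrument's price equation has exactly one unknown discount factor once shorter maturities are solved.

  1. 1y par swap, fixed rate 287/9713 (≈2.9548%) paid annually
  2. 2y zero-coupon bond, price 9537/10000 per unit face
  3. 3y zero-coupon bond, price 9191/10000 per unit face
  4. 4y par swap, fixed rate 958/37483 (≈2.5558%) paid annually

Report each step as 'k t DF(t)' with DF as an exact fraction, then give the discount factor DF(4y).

1 1 9713/10000
2 2 9537/10000
3 3 9191/10000
4 4 4521/5000
DF(4y) = 4521/5000 ≈ 0.904200

step 1 [1y] swap r/1=287/9713: DF=(1 − 287/9713·(0))/(1+287/9713) = 9713/10000 ≈ 0.971300
step 2 [2y] zero: DF = P = 9537/10000 ≈ 0.953700
step 3 [3y] zero: DF = P = 9191/10000 ≈ 0.919100
step 4 [4y] swap r/1=958/37483: DF=(1 − 958/37483·(0.971300+0.953700+0.919100))/(1+958/37483) = 4521/5000 ≈ 0.904200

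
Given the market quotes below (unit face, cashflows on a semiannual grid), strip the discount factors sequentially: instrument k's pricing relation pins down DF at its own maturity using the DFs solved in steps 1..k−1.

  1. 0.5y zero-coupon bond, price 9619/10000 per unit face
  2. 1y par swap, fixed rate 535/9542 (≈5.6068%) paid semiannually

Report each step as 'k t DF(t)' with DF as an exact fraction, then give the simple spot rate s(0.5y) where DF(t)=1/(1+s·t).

step 1 [0.5y] zero: DF = P = 9619/10000 ≈ 0.961900
step 2 [1y] swap r/2=535/19084: DF=(1 − 535/19084·(0.961900))/(1+535/19084) = 1893/2000 ≈ 0.946500

1 1/2 9619/10000
2 1 1893/2000
s(0.5y) = (1/(9619/10000) − 1)/(1/2) = 762/9619 ≈ 7.9218%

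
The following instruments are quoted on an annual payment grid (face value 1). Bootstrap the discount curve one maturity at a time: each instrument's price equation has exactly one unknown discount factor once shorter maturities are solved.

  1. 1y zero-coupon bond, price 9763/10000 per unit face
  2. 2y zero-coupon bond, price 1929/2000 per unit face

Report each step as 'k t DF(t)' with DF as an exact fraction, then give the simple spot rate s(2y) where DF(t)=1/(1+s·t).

step 1 [1y] zero: DF = P = 9763/10000 ≈ 0.976300
step 2 [2y] zero: DF = P = 1929/2000 ≈ 0.964500

1 1 9763/10000
2 2 1929/2000
s(2y) = (1/(1929/2000) − 1)/(2) = 71/3858 ≈ 1.8403%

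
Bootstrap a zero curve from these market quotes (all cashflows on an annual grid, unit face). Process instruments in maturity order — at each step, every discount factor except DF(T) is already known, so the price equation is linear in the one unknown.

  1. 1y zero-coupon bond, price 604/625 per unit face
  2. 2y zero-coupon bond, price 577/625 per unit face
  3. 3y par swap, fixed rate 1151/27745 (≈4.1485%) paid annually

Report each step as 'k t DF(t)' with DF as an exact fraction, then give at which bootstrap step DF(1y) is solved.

1 1 604/625
2 2 577/625
3 3 8849/10000
DF(1y) is solved at step 1

step 1 [1y] zero: DF = P = 604/625 ≈ 0.966400
step 2 [2y] zero: DF = P = 577/625 ≈ 0.923200
step 3 [3y] swap r/1=1151/27745: DF=(1 − 1151/27745·(0.966400+0.923200))/(1+1151/27745) = 8849/10000 ≈ 0.884900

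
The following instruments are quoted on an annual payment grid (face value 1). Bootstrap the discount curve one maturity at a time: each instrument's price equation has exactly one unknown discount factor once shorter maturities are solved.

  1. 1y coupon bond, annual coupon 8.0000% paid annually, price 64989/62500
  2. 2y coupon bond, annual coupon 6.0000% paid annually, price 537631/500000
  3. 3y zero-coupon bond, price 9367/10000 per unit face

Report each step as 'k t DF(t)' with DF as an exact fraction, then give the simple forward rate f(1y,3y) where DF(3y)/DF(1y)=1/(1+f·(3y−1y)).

step 1 [1y] bond c/1=2/25: DF=(64989/62500 − 2/25·(0))/(1+2/25) = 2407/2500 ≈ 0.962800
step 2 [2y] bond c/1=3/50: DF=(537631/500000 − 3/50·(0.962800))/(1+3/50) = 9599/10000 ≈ 0.959900
step 3 [3y] zero: DF = P = 9367/10000 ≈ 0.936700

1 1 2407/2500
2 2 9599/10000
3 3 9367/10000
f(1y,3y) = ((2407/2500)/(9367/10000) − 1)/(2) = 9/646 ≈ 1.3932%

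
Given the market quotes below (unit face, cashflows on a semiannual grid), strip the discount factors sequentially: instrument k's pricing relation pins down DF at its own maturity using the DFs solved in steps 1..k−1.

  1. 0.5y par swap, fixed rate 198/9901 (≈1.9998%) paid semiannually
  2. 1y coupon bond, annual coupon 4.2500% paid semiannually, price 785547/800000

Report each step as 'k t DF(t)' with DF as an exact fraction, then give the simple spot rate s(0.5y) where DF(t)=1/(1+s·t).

1 1/2 9901/10000
2 1 9409/10000
s(0.5y) = (1/(9901/10000) − 1)/(1/2) = 198/9901 ≈ 1.9998%

step 1 [0.5y] swap r/2=99/9901: DF=(1 − 99/9901·(0))/(1+99/9901) = 9901/10000 ≈ 0.990100
step 2 [1y] bond c/2=17/800: DF=(785547/800000 − 17/800·(0.990100))/(1+17/800) = 9409/10000 ≈ 0.940900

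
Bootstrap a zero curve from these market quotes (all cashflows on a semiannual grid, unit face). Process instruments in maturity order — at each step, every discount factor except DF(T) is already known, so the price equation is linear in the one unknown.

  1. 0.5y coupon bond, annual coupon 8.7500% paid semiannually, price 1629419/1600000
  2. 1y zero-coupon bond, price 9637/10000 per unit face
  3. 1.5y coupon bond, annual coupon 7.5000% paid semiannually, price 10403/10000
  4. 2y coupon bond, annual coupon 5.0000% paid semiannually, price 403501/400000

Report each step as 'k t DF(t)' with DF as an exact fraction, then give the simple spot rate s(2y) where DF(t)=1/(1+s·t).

step 1 [0.5y] bond c/2=7/160: DF=(1629419/1600000 − 7/160·(0))/(1+7/160) = 9757/10000 ≈ 0.975700
step 2 [1y] zero: DF = P = 9637/10000 ≈ 0.963700
step 3 [1.5y] bond c/2=3/80: DF=(10403/10000 − 3/80·(0.975700+0.963700))/(1+3/80) = 4663/5000 ≈ 0.932600
step 4 [2y] bond c/2=1/40: DF=(403501/400000 − 1/40·(0.975700+0.963700+0.932600))/(1+1/40) = 9141/10000 ≈ 0.914100

1 1/2 9757/10000
2 1 9637/10000
3 3/2 4663/5000
4 2 9141/10000
s(2y) = (1/(9141/10000) − 1)/(2) = 859/18282 ≈ 4.6986%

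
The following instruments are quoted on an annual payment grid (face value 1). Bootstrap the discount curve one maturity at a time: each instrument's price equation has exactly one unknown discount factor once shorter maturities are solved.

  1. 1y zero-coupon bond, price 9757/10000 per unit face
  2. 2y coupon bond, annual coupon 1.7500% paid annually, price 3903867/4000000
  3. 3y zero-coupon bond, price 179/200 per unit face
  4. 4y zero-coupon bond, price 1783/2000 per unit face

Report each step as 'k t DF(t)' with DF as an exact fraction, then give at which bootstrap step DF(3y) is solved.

step 1 [1y] zero: DF = P = 9757/10000 ≈ 0.975700
step 2 [2y] bond c/1=7/400: DF=(3903867/4000000 − 7/400·(0.975700))/(1+7/400) = 589/625 ≈ 0.942400
step 3 [3y] zero: DF = P = 179/200 ≈ 0.895000
step 4 [4y] zero: DF = P = 1783/2000 ≈ 0.891500

1 1 9757/10000
2 2 589/625
3 3 179/200
4 4 1783/2000
DF(3y) is solved at step 3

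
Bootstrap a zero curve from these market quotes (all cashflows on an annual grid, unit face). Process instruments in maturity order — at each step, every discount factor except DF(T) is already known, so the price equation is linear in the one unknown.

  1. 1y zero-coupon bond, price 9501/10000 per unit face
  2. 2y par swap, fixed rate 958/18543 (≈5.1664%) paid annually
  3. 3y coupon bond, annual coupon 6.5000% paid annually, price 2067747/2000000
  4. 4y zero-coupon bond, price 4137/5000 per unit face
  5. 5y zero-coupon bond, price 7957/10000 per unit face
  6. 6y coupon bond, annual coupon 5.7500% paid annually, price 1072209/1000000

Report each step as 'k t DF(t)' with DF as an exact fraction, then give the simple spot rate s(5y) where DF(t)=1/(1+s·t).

step 1 [1y] zero: DF = P = 9501/10000 ≈ 0.950100
step 2 [2y] swap r/1=958/18543: DF=(1 − 958/18543·(0.950100))/(1+958/18543) = 4521/5000 ≈ 0.904200
step 3 [3y] bond c/1=13/200: DF=(2067747/2000000 − 13/200·(0.950100+0.904200))/(1+13/200) = 536/625 ≈ 0.857600
step 4 [4y] zero: DF = P = 4137/5000 ≈ 0.827400
step 5 [5y] zero: DF = P = 7957/10000 ≈ 0.795700
step 6 [6y] bond c/1=23/400: DF=(1072209/1000000 − 23/400·(0.950100+0.904200+0.857600+0.827400+0.795700))/(1+23/400) = 3891/5000 ≈ 0.778200

1 1 9501/10000
2 2 4521/5000
3 3 536/625
4 4 4137/5000
5 5 7957/10000
6 6 3891/5000
s(5y) = (1/(7957/10000) − 1)/(5) = 2043/39785 ≈ 5.1351%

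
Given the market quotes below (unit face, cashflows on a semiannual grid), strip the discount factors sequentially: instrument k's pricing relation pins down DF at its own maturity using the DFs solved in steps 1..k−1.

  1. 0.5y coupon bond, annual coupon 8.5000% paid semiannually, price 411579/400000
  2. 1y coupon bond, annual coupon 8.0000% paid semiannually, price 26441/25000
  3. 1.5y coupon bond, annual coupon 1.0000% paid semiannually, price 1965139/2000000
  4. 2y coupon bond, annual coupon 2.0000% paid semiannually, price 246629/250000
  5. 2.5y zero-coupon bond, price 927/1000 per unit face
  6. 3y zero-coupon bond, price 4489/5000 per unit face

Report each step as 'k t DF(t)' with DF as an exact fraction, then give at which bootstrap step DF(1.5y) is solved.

step 1 [0.5y] bond c/2=17/400: DF=(411579/400000 − 17/400·(0))/(1+17/400) = 987/1000 ≈ 0.987000
step 2 [1y] bond c/2=1/25: DF=(26441/25000 − 1/25·(0.987000))/(1+1/25) = 979/1000 ≈ 0.979000
step 3 [1.5y] bond c/2=1/200: DF=(1965139/2000000 − 1/200·(0.987000+0.979000))/(1+1/200) = 9679/10000 ≈ 0.967900
step 4 [2y] bond c/2=1/100: DF=(246629/250000 − 1/100·(0.987000+0.979000+0.967900))/(1+1/100) = 9477/10000 ≈ 0.947700
step 5 [2.5y] zero: DF = P = 927/1000 ≈ 0.927000
step 6 [3y] zero: DF = P = 4489/5000 ≈ 0.897800

1 1/2 987/1000
2 1 979/1000
3 3/2 9679/10000
4 2 9477/10000
5 5/2 927/1000
6 3 4489/5000
DF(1.5y) is solved at step 3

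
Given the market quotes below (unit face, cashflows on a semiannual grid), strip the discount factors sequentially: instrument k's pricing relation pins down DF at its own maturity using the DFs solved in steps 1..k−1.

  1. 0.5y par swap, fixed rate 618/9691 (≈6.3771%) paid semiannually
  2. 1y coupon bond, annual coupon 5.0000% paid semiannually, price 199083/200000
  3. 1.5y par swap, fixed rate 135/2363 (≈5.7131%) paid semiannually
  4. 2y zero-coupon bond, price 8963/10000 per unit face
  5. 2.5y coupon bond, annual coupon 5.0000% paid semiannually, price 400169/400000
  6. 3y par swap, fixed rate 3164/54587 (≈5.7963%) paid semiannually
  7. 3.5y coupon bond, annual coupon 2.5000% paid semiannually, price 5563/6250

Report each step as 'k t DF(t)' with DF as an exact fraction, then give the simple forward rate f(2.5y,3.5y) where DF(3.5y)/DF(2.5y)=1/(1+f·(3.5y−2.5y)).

step 1 [0.5y] swap r/2=309/9691: DF=(1 − 309/9691·(0))/(1+309/9691) = 9691/10000 ≈ 0.969100
step 2 [1y] bond c/2=1/40: DF=(199083/200000 − 1/40·(0.969100))/(1+1/40) = 379/400 ≈ 0.947500
step 3 [1.5y] swap r/2=135/4726: DF=(1 − 135/4726·(0.969100+0.947500))/(1+135/4726) = 919/1000 ≈ 0.919000
step 4 [2y] zero: DF = P = 8963/10000 ≈ 0.896300
step 5 [2.5y] bond c/2=1/40: DF=(400169/400000 − 1/40·(0.969100+0.947500+0.919000+0.896300))/(1+1/40) = 177/200 ≈ 0.885000
step 6 [3y] swap r/2=1582/54587: DF=(1 − 1582/54587·(0.969100+0.947500+0.919000+0.896300+0.885000))/(1+1582/54587) = 4209/5000 ≈ 0.841800
step 7 [3.5y] bond c/2=1/80: DF=(5563/6250 − 1/80·(0.969100+0.947500+0.919000+0.896300+0.885000+0.841800))/(1+1/80) = 8117/10000 ≈ 0.811700

1 1/2 9691/10000
2 1 379/400
3 3/2 919/1000
4 2 8963/10000
5 5/2 177/200
6 3 4209/5000
7 7/2 8117/10000
f(2.5y,3.5y) = ((177/200)/(8117/10000) − 1)/(1) = 733/8117 ≈ 9.0304%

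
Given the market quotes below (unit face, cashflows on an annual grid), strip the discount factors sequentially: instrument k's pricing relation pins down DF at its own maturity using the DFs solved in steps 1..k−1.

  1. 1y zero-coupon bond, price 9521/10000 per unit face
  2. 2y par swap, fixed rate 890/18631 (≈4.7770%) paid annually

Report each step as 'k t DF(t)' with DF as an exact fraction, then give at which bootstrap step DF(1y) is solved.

step 1 [1y] zero: DF = P = 9521/10000 ≈ 0.952100
step 2 [2y] swap r/1=890/18631: DF=(1 − 890/18631·(0.952100))/(1+890/18631) = 911/1000 ≈ 0.911000

1 1 9521/10000
2 2 911/1000
DF(1y) is solved at step 1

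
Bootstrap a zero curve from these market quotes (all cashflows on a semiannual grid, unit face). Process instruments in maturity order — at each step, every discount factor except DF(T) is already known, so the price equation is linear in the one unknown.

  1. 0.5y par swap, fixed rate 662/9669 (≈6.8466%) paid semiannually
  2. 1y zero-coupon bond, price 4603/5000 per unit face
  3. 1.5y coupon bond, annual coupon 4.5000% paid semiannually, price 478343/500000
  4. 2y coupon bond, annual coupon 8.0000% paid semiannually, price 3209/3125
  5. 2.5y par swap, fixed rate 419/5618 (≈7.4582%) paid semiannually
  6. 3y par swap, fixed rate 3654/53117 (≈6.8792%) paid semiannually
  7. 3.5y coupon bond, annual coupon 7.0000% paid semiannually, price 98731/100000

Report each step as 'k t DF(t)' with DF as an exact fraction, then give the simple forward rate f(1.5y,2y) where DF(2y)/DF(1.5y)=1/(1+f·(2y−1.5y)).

step 1 [0.5y] swap r/2=331/9669: DF=(1 − 331/9669·(0))/(1+331/9669) = 9669/10000 ≈ 0.966900
step 2 [1y] zero: DF = P = 4603/5000 ≈ 0.920600
step 3 [1.5y] bond c/2=9/400: DF=(478343/500000 − 9/400·(0.966900+0.920600))/(1+9/400) = 8941/10000 ≈ 0.894100
step 4 [2y] bond c/2=1/25: DF=(3209/3125 − 1/25·(0.966900+0.920600+0.894100))/(1+1/25) = 2201/2500 ≈ 0.880400
step 5 [2.5y] swap r/2=419/11236: DF=(1 − 419/11236·(0.966900+0.920600+0.894100+0.880400))/(1+419/11236) = 2081/2500 ≈ 0.832400
step 6 [3y] swap r/2=1827/53117: DF=(1 − 1827/53117·(0.966900+0.920600+0.894100+0.880400+0.832400))/(1+1827/53117) = 8173/10000 ≈ 0.817300
step 7 [3.5y] bond c/2=7/200: DF=(98731/100000 − 7/200·(0.966900+0.920600+0.894100+0.880400+0.832400+0.817300))/(1+7/200) = 7743/10000 ≈ 0.774300

1 1/2 9669/10000
2 1 4603/5000
3 3/2 8941/10000
4 2 2201/2500
5 5/2 2081/2500
6 3 8173/10000
7 7/2 7743/10000
f(1.5y,2y) = ((8941/10000)/(2201/2500) − 1)/(1/2) = 137/4402 ≈ 3.1122%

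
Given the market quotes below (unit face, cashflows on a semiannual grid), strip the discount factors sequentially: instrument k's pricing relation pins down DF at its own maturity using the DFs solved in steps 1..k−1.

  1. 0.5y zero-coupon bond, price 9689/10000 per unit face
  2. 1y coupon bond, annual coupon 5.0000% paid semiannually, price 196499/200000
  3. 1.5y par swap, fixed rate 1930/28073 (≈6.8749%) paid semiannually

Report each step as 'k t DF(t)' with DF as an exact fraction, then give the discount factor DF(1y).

step 1 [0.5y] zero: DF = P = 9689/10000 ≈ 0.968900
step 2 [1y] bond c/2=1/40: DF=(196499/200000 − 1/40·(0.968900))/(1+1/40) = 9349/10000 ≈ 0.934900
step 3 [1.5y] swap r/2=965/28073: DF=(1 − 965/28073·(0.968900+0.934900))/(1+965/28073) = 1807/2000 ≈ 0.903500

1 1/2 9689/10000
2 1 9349/10000
3 3/2 1807/2000
DF(1y) = 9349/10000 ≈ 0.934900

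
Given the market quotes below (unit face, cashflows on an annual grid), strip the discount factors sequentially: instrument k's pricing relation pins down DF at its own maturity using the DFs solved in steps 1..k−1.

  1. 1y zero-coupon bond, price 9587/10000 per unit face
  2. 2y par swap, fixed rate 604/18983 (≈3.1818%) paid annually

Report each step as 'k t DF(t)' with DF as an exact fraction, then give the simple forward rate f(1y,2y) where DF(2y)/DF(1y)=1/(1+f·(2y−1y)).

step 1 [1y] zero: DF = P = 9587/10000 ≈ 0.958700
step 2 [2y] swap r/1=604/18983: DF=(1 − 604/18983·(0.958700))/(1+604/18983) = 2349/2500 ≈ 0.939600

1 1 9587/10000
2 2 2349/2500
f(1y,2y) = ((9587/10000)/(2349/2500) − 1)/(1) = 191/9396 ≈ 2.0328%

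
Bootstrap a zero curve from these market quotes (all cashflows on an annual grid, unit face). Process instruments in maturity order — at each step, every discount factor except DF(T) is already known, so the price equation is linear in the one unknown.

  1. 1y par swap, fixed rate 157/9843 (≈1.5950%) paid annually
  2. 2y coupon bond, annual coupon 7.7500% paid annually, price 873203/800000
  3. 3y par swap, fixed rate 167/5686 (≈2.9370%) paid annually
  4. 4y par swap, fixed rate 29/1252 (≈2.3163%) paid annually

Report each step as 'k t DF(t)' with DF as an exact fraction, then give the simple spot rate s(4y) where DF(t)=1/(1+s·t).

1 1 9843/10000
2 2 4711/5000
3 3 1833/2000
4 4 913/1000
s(4y) = (1/(913/1000) − 1)/(4) = 87/3652 ≈ 2.3823%

step 1 [1y] swap r/1=157/9843: DF=(1 − 157/9843·(0))/(1+157/9843) = 9843/10000 ≈ 0.984300
step 2 [2y] bond c/1=31/400: DF=(873203/800000 − 31/400·(0.984300))/(1+31/400) = 4711/5000 ≈ 0.942200
step 3 [3y] swap r/1=167/5686: DF=(1 − 167/5686·(0.984300+0.942200))/(1+167/5686) = 1833/2000 ≈ 0.916500
step 4 [4y] swap r/1=29/1252: DF=(1 − 29/1252·(0.984300+0.942200+0.916500))/(1+29/1252) = 913/1000 ≈ 0.913000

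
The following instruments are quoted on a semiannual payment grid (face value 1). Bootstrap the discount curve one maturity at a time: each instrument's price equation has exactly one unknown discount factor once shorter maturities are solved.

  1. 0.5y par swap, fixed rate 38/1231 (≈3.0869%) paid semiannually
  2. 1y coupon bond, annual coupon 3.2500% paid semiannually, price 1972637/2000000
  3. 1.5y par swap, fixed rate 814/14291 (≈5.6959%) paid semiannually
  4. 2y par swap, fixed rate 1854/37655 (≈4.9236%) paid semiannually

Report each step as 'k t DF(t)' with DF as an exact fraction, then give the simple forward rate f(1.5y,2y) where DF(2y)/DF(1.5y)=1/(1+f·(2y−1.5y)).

step 1 [0.5y] swap r/2=19/1231: DF=(1 − 19/1231·(0))/(1+19/1231) = 1231/1250 ≈ 0.984800
step 2 [1y] bond c/2=13/800: DF=(1972637/2000000 − 13/800·(0.984800))/(1+13/800) = 2387/2500 ≈ 0.954800
step 3 [1.5y] swap r/2=407/14291: DF=(1 − 407/14291·(0.984800+0.954800))/(1+407/14291) = 4593/5000 ≈ 0.918600
step 4 [2y] swap r/2=927/37655: DF=(1 − 927/37655·(0.984800+0.954800+0.918600))/(1+927/37655) = 9073/10000 ≈ 0.907300

1 1/2 1231/1250
2 1 2387/2500
3 3/2 4593/5000
4 2 9073/10000
f(1.5y,2y) = ((4593/5000)/(9073/10000) − 1)/(1/2) = 226/9073 ≈ 2.4909%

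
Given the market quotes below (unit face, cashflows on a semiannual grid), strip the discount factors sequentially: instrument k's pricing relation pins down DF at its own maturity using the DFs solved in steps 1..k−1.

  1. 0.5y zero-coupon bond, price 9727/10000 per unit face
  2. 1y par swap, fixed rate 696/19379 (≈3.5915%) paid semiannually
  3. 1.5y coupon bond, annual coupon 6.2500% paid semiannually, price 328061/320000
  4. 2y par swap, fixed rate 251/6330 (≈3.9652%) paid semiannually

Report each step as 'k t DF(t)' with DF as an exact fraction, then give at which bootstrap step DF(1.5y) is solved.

1 1/2 9727/10000
2 1 2413/2500
3 3/2 4677/5000
4 2 9247/10000
DF(1.5y) is solved at step 3

step 1 [0.5y] zero: DF = P = 9727/10000 ≈ 0.972700
step 2 [1y] swap r/2=348/19379: DF=(1 − 348/19379·(0.972700))/(1+348/19379) = 2413/2500 ≈ 0.965200
step 3 [1.5y] bond c/2=1/32: DF=(328061/320000 − 1/32·(0.972700+0.965200))/(1+1/32) = 4677/5000 ≈ 0.935400
step 4 [2y] swap r/2=251/12660: DF=(1 − 251/12660·(0.972700+0.965200+0.935400))/(1+251/12660) = 9247/10000 ≈ 0.924700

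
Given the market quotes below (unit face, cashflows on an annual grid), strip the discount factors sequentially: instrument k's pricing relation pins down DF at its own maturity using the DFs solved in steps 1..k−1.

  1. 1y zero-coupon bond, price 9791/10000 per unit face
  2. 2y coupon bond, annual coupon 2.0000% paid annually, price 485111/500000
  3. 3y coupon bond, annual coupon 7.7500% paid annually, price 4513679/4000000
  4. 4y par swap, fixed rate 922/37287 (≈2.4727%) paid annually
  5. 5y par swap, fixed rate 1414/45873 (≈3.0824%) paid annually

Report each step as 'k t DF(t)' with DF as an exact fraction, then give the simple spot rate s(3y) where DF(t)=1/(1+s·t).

step 1 [1y] zero: DF = P = 9791/10000 ≈ 0.979100
step 2 [2y] bond c/1=1/50: DF=(485111/500000 − 1/50·(0.979100))/(1+1/50) = 233/250 ≈ 0.932000
step 3 [3y] bond c/1=31/400: DF=(4513679/4000000 − 31/400·(0.979100+0.932000))/(1+31/400) = 4549/5000 ≈ 0.909800
step 4 [4y] swap r/1=922/37287: DF=(1 − 922/37287·(0.979100+0.932000+0.909800))/(1+922/37287) = 4539/5000 ≈ 0.907800
step 5 [5y] swap r/1=1414/45873: DF=(1 − 1414/45873·(0.979100+0.932000+0.909800+0.907800))/(1+1414/45873) = 4293/5000 ≈ 0.858600

1 1 9791/10000
2 2 233/250
3 3 4549/5000
4 4 4539/5000
5 5 4293/5000
s(3y) = (1/(4549/5000) − 1)/(3) = 451/13647 ≈ 3.3048%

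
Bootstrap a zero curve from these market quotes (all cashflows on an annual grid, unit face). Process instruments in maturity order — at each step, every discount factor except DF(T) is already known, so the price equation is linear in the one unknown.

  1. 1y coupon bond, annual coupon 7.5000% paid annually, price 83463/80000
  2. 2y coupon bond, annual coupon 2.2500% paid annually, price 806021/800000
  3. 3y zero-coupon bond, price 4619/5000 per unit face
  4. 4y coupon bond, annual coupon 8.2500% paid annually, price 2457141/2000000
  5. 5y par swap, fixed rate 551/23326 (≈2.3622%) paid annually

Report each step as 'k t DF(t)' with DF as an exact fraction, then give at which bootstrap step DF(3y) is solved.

1 1 1941/2000
2 2 241/250
3 3 4619/5000
4 4 9171/10000
5 5 4449/5000
DF(3y) is solved at step 3

step 1 [1y] bond c/1=3/40: DF=(83463/80000 − 3/40·(0))/(1+3/40) = 1941/2000 ≈ 0.970500
step 2 [2y] bond c/1=9/400: DF=(806021/800000 − 9/400·(0.970500))/(1+9/400) = 241/250 ≈ 0.964000
step 3 [3y] zero: DF = P = 4619/5000 ≈ 0.923800
step 4 [4y] bond c/1=33/400: DF=(2457141/2000000 − 33/400·(0.970500+0.964000+0.923800))/(1+33/400) = 9171/10000 ≈ 0.917100
step 5 [5y] swap r/1=551/23326: DF=(1 − 551/23326·(0.970500+0.964000+0.923800+0.917100))/(1+551/23326) = 4449/5000 ≈ 0.889800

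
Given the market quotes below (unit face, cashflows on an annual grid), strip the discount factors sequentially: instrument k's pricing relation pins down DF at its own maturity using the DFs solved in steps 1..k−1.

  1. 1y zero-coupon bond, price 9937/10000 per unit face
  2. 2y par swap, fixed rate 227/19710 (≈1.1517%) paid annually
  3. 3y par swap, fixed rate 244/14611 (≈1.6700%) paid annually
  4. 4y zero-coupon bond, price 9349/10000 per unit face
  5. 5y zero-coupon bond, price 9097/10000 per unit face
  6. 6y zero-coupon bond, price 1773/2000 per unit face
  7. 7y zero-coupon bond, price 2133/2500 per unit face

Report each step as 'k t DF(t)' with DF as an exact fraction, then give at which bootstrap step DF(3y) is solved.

step 1 [1y] zero: DF = P = 9937/10000 ≈ 0.993700
step 2 [2y] swap r/1=227/19710: DF=(1 − 227/19710·(0.993700))/(1+227/19710) = 9773/10000 ≈ 0.977300
step 3 [3y] swap r/1=244/14611: DF=(1 − 244/14611·(0.993700+0.977300))/(1+244/14611) = 1189/1250 ≈ 0.951200
step 4 [4y] zero: DF = P = 9349/10000 ≈ 0.934900
step 5 [5y] zero: DF = P = 9097/10000 ≈ 0.909700
step 6 [6y] zero: DF = P = 1773/2000 ≈ 0.886500
step 7 [7y] zero: DF = P = 2133/2500 ≈ 0.853200

1 1 9937/10000
2 2 9773/10000
3 3 1189/1250
4 4 9349/10000
5 5 9097/10000
6 6 1773/2000
7 7 2133/2500
DF(3y) is solved at step 3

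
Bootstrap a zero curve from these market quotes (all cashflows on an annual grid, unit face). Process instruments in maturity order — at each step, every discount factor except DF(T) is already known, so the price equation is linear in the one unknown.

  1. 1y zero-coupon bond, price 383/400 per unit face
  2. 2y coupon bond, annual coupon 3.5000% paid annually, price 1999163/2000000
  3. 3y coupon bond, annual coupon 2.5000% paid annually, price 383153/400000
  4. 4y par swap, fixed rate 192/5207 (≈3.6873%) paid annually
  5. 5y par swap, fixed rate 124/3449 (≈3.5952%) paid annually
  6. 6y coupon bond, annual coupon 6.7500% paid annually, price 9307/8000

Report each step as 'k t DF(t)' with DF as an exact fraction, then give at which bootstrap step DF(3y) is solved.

step 1 [1y] zero: DF = P = 383/400 ≈ 0.957500
step 2 [2y] bond c/1=7/200: DF=(1999163/2000000 − 7/200·(0.957500))/(1+7/200) = 4667/5000 ≈ 0.933400
step 3 [3y] bond c/1=1/40: DF=(383153/400000 − 1/40·(0.957500+0.933400))/(1+1/40) = 2221/2500 ≈ 0.888400
step 4 [4y] swap r/1=192/5207: DF=(1 − 192/5207·(0.957500+0.933400+0.888400))/(1+192/5207) = 541/625 ≈ 0.865600
step 5 [5y] swap r/1=124/3449: DF=(1 − 124/3449·(0.957500+0.933400+0.888400+0.865600))/(1+124/3449) = 2097/2500 ≈ 0.838800
step 6 [6y] bond c/1=27/400: DF=(9307/8000 − 27/400·(0.957500+0.933400+0.888400+0.865600+0.838800))/(1+27/400) = 8063/10000 ≈ 0.806300

1 1 383/400
2 2 4667/5000
3 3 2221/2500
4 4 541/625
5 5 2097/2500
6 6 8063/10000
DF(3y) is solved at step 3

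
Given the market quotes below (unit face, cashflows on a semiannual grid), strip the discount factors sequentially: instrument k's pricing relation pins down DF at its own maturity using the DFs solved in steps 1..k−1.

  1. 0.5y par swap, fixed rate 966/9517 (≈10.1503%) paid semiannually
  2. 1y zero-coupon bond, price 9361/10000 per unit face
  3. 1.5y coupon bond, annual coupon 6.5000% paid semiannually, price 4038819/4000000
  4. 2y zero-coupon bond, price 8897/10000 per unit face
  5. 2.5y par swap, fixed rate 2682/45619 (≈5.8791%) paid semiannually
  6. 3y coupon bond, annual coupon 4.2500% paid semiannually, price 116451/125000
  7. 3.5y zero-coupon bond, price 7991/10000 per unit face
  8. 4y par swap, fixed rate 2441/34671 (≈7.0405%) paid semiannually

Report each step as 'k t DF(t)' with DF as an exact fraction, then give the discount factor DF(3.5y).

step 1 [0.5y] swap r/2=483/9517: DF=(1 − 483/9517·(0))/(1+483/9517) = 9517/10000 ≈ 0.951700
step 2 [1y] zero: DF = P = 9361/10000 ≈ 0.936100
step 3 [1.5y] bond c/2=13/400: DF=(4038819/4000000 − 13/400·(0.951700+0.936100))/(1+13/400) = 1837/2000 ≈ 0.918500
step 4 [2y] zero: DF = P = 8897/10000 ≈ 0.889700
step 5 [2.5y] swap r/2=1341/45619: DF=(1 − 1341/45619·(0.951700+0.936100+0.918500+0.889700))/(1+1341/45619) = 8659/10000 ≈ 0.865900
step 6 [3y] bond c/2=17/800: DF=(116451/125000 − 17/800·(0.951700+0.936100+0.918500+0.889700+0.865900))/(1+17/800) = 8173/10000 ≈ 0.817300
step 7 [3.5y] zero: DF = P = 7991/10000 ≈ 0.799100
step 8 [4y] swap r/2=2441/69342: DF=(1 − 2441/69342·(0.951700+0.936100+0.918500+0.889700+0.865900+0.817300+0.799100))/(1+2441/69342) = 7559/10000 ≈ 0.755900

1 1/2 9517/10000
2 1 9361/10000
3 3/2 1837/2000
4 2 8897/10000
5 5/2 8659/10000
6 3 8173/10000
7 7/2 7991/10000
8 4 7559/10000
DF(3.5y) = 7991/10000 ≈ 0.799100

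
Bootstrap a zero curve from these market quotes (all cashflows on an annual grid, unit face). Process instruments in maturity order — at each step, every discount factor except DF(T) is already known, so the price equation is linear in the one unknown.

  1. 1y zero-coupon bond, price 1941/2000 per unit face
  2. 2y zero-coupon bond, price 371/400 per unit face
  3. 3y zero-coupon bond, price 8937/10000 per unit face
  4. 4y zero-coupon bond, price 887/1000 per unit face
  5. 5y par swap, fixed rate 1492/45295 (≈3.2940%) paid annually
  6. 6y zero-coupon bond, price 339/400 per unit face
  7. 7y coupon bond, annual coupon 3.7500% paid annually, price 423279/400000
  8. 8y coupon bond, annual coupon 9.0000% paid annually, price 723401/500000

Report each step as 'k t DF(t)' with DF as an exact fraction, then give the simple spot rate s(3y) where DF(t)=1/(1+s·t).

1 1 1941/2000
2 2 371/400
3 3 8937/10000
4 4 887/1000
5 5 2127/2500
6 6 339/400
7 7 516/625
8 8 1019/1250
s(3y) = (1/(8937/10000) − 1)/(3) = 1063/26811 ≈ 3.9648%

step 1 [1y] zero: DF = P = 1941/2000 ≈ 0.970500
step 2 [2y] zero: DF = P = 371/400 ≈ 0.927500
step 3 [3y] zero: DF = P = 8937/10000 ≈ 0.893700
step 4 [4y] zero: DF = P = 887/1000 ≈ 0.887000
step 5 [5y] swap r/1=1492/45295: DF=(1 − 1492/45295·(0.970500+0.927500+0.893700+0.887000))/(1+1492/45295) = 2127/2500 ≈ 0.850800
step 6 [6y] zero: DF = P = 339/400 ≈ 0.847500
step 7 [7y] bond c/1=3/80: DF=(423279/400000 − 3/80·(0.970500+0.927500+0.893700+0.887000+0.850800+0.847500))/(1+3/80) = 516/625 ≈ 0.825600
step 8 [8y] bond c/1=9/100: DF=(723401/500000 − 9/100·(0.970500+0.927500+0.893700+0.887000+0.850800+0.847500+0.825600))/(1+9/100) = 1019/1250 ≈ 0.815200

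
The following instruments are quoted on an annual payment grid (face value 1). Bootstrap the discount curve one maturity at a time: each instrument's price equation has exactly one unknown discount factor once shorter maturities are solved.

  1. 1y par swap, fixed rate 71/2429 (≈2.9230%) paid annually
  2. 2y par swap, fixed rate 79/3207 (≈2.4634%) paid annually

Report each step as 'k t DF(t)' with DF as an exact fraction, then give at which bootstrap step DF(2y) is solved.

step 1 [1y] swap r/1=71/2429: DF=(1 − 71/2429·(0))/(1+71/2429) = 2429/2500 ≈ 0.971600
step 2 [2y] swap r/1=79/3207: DF=(1 − 79/3207·(0.971600))/(1+79/3207) = 4763/5000 ≈ 0.952600

1 1 2429/2500
2 2 4763/5000
DF(2y) is solved at step 2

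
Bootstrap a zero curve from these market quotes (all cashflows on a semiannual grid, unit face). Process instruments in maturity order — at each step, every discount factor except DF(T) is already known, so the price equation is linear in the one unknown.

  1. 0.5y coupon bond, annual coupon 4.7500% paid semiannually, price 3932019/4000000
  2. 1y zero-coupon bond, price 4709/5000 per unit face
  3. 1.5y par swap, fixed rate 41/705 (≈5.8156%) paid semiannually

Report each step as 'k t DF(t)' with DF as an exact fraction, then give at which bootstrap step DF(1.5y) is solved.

step 1 [0.5y] bond c/2=19/800: DF=(3932019/4000000 − 19/800·(0))/(1+19/800) = 4801/5000 ≈ 0.960200
step 2 [1y] zero: DF = P = 4709/5000 ≈ 0.941800
step 3 [1.5y] swap r/2=41/1410: DF=(1 − 41/1410·(0.960200+0.941800))/(1+41/1410) = 459/500 ≈ 0.918000

1 1/2 4801/5000
2 1 4709/5000
3 3/2 459/500
DF(1.5y) is solved at step 3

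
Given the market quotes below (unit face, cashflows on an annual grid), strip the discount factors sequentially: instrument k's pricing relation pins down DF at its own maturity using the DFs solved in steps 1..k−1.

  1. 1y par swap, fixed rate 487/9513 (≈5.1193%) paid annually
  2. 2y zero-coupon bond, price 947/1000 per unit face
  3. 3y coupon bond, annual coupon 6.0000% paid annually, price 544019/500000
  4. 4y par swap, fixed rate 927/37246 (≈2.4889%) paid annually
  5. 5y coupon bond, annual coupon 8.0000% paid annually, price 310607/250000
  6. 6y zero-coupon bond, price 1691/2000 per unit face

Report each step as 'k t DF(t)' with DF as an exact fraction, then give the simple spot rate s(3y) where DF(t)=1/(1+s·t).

1 1 9513/10000
2 2 947/1000
3 3 919/1000
4 4 9073/10000
5 5 1749/2000
6 6 1691/2000
s(3y) = (1/(919/1000) − 1)/(3) = 27/919 ≈ 2.9380%

step 1 [1y] swap r/1=487/9513: DF=(1 − 487/9513·(0))/(1+487/9513) = 9513/10000 ≈ 0.951300
step 2 [2y] zero: DF = P = 947/1000 ≈ 0.947000
step 3 [3y] bond c/1=3/50: DF=(544019/500000 − 3/50·(0.951300+0.947000))/(1+3/50) = 919/1000 ≈ 0.919000
step 4 [4y] swap r/1=927/37246: DF=(1 − 927/37246·(0.951300+0.947000+0.919000))/(1+927/37246) = 9073/10000 ≈ 0.907300
step 5 [5y] bond c/1=2/25: DF=(310607/250000 − 2/25·(0.951300+0.947000+0.919000+0.907300))/(1+2/25) = 1749/2000 ≈ 0.874500
step 6 [6y] zero: DF = P = 1691/2000 ≈ 0.845500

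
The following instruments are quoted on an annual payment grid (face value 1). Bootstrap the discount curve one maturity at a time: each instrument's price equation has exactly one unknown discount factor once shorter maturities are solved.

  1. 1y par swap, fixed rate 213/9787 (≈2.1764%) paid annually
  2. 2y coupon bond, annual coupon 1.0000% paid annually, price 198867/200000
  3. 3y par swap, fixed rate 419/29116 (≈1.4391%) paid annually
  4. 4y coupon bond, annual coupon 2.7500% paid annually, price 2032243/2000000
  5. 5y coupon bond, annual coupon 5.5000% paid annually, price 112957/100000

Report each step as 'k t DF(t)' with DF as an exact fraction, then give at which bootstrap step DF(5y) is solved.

step 1 [1y] swap r/1=213/9787: DF=(1 − 213/9787·(0))/(1+213/9787) = 9787/10000 ≈ 0.978700
step 2 [2y] bond c/1=1/100: DF=(198867/200000 − 1/100·(0.978700))/(1+1/100) = 2437/2500 ≈ 0.974800
step 3 [3y] swap r/1=419/29116: DF=(1 − 419/29116·(0.978700+0.974800))/(1+419/29116) = 9581/10000 ≈ 0.958100
step 4 [4y] bond c/1=11/400: DF=(2032243/2000000 − 11/400·(0.978700+0.974800+0.958100))/(1+11/400) = 911/1000 ≈ 0.911000
step 5 [5y] bond c/1=11/200: DF=(112957/100000 − 11/200·(0.978700+0.974800+0.958100+0.911000))/(1+11/200) = 4357/5000 ≈ 0.871400

1 1 9787/10000
2 2 2437/2500
3 3 9581/10000
4 4 911/1000
5 5 4357/5000
DF(5y) is solved at step 5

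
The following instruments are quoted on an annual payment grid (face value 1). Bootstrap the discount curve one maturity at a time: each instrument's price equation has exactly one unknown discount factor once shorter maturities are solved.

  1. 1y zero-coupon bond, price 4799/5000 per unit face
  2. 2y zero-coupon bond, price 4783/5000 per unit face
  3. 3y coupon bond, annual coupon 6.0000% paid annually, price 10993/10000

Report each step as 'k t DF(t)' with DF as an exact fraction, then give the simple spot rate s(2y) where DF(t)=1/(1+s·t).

step 1 [1y] zero: DF = P = 4799/5000 ≈ 0.959800
step 2 [2y] zero: DF = P = 4783/5000 ≈ 0.956600
step 3 [3y] bond c/1=3/50: DF=(10993/10000 − 3/50·(0.959800+0.956600))/(1+3/50) = 4643/5000 ≈ 0.928600

1 1 4799/5000
2 2 4783/5000
3 3 4643/5000
s(2y) = (1/(4783/5000) − 1)/(2) = 217/9566 ≈ 2.2685%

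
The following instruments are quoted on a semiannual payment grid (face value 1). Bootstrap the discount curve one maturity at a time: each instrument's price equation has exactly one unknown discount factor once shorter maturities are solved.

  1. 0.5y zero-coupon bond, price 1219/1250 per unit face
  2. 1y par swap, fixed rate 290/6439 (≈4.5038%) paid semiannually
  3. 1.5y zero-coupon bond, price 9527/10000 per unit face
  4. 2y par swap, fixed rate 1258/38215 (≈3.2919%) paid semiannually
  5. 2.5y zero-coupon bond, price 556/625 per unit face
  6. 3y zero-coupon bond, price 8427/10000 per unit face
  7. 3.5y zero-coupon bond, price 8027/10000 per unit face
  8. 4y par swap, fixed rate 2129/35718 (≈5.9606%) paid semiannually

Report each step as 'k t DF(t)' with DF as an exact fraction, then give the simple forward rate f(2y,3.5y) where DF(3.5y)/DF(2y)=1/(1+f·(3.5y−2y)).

1 1/2 1219/1250
2 1 1913/2000
3 3/2 9527/10000
4 2 9371/10000
5 5/2 556/625
6 3 8427/10000
7 7/2 8027/10000
8 4 7871/10000
f(2y,3.5y) = ((9371/10000)/(8027/10000) − 1)/(3/2) = 896/8027 ≈ 11.1623%

step 1 [0.5y] zero: DF = P = 1219/1250 ≈ 0.975200
step 2 [1y] swap r/2=145/6439: DF=(1 − 145/6439·(0.975200))/(1+145/6439) = 1913/2000 ≈ 0.956500
step 3 [1.5y] zero: DF = P = 9527/10000 ≈ 0.952700
step 4 [2y] swap r/2=629/38215: DF=(1 − 629/38215·(0.975200+0.956500+0.952700))/(1+629/38215) = 9371/10000 ≈ 0.937100
step 5 [2.5y] zero: DF = P = 556/625 ≈ 0.889600
step 6 [3y] zero: DF = P = 8427/10000 ≈ 0.842700
step 7 [3.5y] zero: DF = P = 8027/10000 ≈ 0.802700
step 8 [4y] swap r/2=2129/71436: DF=(1 − 2129/71436·(0.975200+0.956500+0.952700+0.937100+0.889600+0.842700+0.802700))/(1+2129/71436) = 7871/10000 ≈ 0.787100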